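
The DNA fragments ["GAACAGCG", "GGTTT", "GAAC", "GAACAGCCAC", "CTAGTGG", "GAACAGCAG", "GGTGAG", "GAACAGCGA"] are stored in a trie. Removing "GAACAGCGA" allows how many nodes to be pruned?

Walk "GAACAGCGA" from the leaf back toward the root, removing each node that no remaining word uses.
The suffix "A" (1 node) is used only by "GAACAGCGA"; "GAACAGCG" is itself a stored word, so pruning stops there.
Nodes removed: 1

1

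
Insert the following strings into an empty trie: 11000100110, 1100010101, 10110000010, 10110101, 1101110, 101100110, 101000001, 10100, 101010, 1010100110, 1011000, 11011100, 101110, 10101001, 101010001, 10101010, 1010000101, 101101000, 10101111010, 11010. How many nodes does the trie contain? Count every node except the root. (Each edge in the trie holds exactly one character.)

65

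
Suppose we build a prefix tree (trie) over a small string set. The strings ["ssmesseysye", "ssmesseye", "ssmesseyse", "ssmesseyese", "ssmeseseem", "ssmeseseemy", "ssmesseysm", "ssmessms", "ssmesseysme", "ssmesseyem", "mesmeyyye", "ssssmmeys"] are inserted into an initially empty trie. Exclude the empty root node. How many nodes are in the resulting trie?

42

Insert word by word; a character creates a node only if that edge doesn't already exist:
  "ssmesseysye" → 11 new (s, s, m, e, s, s, e, y, s, y, e)
  "ssmesseye" → prefix "ssmessey" already present; 1 new (e)
  "ssmesseyse" → prefix "ssmesseys" already present; 1 new (e)
  "ssmesseyese" → prefix "ssmesseye" already present; 2 new (s, e)
  "ssmeseseem" → prefix "ssmes" already present; 5 new (e, s, e, e, m)
  "ssmeseseemy" → prefix "ssmeseseem" already present; 1 new (y)
  "ssmesseysm" → prefix "ssmesseys" already present; 1 new (m)
  "ssmessms" → prefix "ssmess" already present; 2 new (m, s)
  "ssmesseysme" → prefix "ssmesseysm" already present; 1 new (e)
  "ssmesseyem" → prefix "ssmesseye" already present; 1 new (m)
  "mesmeyyye" → 9 new (m, e, s, m, e, y, y, y, e)
  "ssssmmeys" → prefix "ss" already present; 7 new (s, s, m, m, e, y, s)
Total nodes = 11 + 1 + 1 + 2 + 5 + 1 + 1 + 2 + 1 + 1 + 9 + 7 = 42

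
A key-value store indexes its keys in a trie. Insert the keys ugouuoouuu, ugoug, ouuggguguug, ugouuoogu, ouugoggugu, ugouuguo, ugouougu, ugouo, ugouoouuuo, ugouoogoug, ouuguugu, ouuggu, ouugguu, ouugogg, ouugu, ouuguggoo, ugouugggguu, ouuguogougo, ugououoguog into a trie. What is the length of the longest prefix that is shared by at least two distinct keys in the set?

7

Equivalently: take the maximum, over all pairs, of their longest common prefix length.
e.g. "ouugogg" and "ouugoggugu" share the prefix "ouugogg" of length 7; no pair shares a longer one.
Longest shared-prefix length: 7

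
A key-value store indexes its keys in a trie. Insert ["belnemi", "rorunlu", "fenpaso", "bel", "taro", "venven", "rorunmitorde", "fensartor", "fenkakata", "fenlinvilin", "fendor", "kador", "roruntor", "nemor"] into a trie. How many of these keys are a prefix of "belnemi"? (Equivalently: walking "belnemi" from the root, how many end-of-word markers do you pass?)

Traverse "belnemi" character by character; count nodes along the way that are marked as word ends.
Prefixes of the query that are stored words: "bel", "belnemi"
Count: 2

2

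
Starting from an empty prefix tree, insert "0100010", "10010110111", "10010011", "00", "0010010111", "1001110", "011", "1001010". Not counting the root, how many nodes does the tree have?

Count nodes per top-level branch (shared prefixes stored once):
  '0'-branch (00, 0010010111, 0100010, 011): 17 nodes
  '1'-branch (10010011, 1001010, 10010110111, 1001110): 18 nodes
Sum: 35

35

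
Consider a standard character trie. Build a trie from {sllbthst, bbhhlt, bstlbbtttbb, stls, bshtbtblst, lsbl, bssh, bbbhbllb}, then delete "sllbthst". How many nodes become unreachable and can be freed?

Walk "sllbthst" from the leaf back toward the root, removing each node that no remaining word uses.
The suffix "llbthst" (7 nodes) is used only by "sllbthst"; the node for "s" still has the child "t", so pruning stops there.
Nodes removed: 7

7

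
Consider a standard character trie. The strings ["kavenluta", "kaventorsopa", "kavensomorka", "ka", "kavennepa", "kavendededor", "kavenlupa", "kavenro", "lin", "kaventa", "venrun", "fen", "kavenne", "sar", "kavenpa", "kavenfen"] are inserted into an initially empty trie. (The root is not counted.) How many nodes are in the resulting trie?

Trace insertions, counting only characters that open a new branch:
  "kavenluta" → 9 new (k, a, v, e, n, l, u, t, a)
  "kaventorsopa" → prefix "kaven" already present; 7 new (t, o, r, s, o, p, a)
  "kavensomorka" → prefix "kaven" already present; 7 new (s, o, m, o, r, k, a)
  "ka" → prefix "ka" already present; 0 new (none)
  "kavennepa" → prefix "kaven" already present; 4 new (n, e, p, a)
  "kavendededor" → prefix "kaven" already present; 7 new (d, e, d, e, d, o, r)
  "kavenlupa" → prefix "kavenlu" already present; 2 new (p, a)
  "kavenro" → prefix "kaven" already present; 2 new (r, o)
  "lin" → 3 new (l, i, n)
  "kaventa" → prefix "kavent" already present; 1 new (a)
  "venrun" → 6 new (v, e, n, r, u, n)
  "fen" → 3 new (f, e, n)
  "kavenne" → prefix "kavenne" already present; 0 new (none)
  "sar" → 3 new (s, a, r)
  "kavenpa" → prefix "kaven" already present; 2 new (p, a)
  "kavenfen" → prefix "kaven" already present; 3 new (f, e, n)
Total nodes = 9 + 7 + 7 + 0 + 4 + 7 + 2 + 2 + 3 + 1 + 6 + 3 + 0 + 3 + 2 + 3 = 59

59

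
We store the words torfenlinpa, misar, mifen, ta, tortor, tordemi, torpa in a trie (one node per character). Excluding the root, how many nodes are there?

For each word, the new-node count is its length minus the longest prefix already in the trie:
  "torfenlinpa" → 11 new (t, o, r, f, e, n, l, i, n, p, a)
  "misar" → 5 new (m, i, s, a, r)
  "mifen" → prefix "mi" already present; 3 new (f, e, n)
  "ta" → prefix "t" already present; 1 new (a)
  "tortor" → prefix "tor" already present; 3 new (t, o, r)
  "tordemi" → prefix "tor" already present; 4 new (d, e, m, i)
  "torpa" → prefix "tor" already present; 2 new (p, a)
Total nodes = 11 + 5 + 3 + 1 + 3 + 4 + 2 = 29

29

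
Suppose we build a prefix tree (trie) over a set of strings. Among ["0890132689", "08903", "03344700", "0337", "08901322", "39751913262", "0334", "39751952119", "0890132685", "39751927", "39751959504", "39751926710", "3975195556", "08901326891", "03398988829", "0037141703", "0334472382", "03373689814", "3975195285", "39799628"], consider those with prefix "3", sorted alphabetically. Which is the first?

39751913262

Filter for "3…" and sort: "39751913262", "39751926710", "39751927", "39751952119", "3975195285", "3975195556", "39751959504", "39799628"
Position 1: 39751913262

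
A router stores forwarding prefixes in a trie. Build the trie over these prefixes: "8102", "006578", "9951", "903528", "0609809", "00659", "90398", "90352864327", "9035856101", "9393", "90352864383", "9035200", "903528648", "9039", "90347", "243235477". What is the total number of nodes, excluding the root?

58

For each word, the new-node count is its length minus the longest prefix already in the trie:
  "8102" → 4 new (8, 1, 0, 2)
  "006578" → 6 new (0, 0, 6, 5, 7, 8)
  "9951" → 4 new (9, 9, 5, 1)
  "903528" → prefix "9" already present; 5 new (0, 3, 5, 2, 8)
  "0609809" → prefix "0" already present; 6 new (6, 0, 9, 8, 0, 9)
  "00659" → prefix "0065" already present; 1 new (9)
  "90398" → prefix "903" already present; 2 new (9, 8)
  "90352864327" → prefix "903528" already present; 5 new (6, 4, 3, 2, 7)
  "9035856101" → prefix "9035" already present; 6 new (8, 5, 6, 1, 0, 1)
  "9393" → prefix "9" already present; 3 new (3, 9, 3)
  "90352864383" → prefix "903528643" already present; 2 new (8, 3)
  "9035200" → prefix "90352" already present; 2 new (0, 0)
  "903528648" → prefix "90352864" already present; 1 new (8)
  "9039" → prefix "9039" already present; 0 new (none)
  "90347" → prefix "903" already present; 2 new (4, 7)
  "243235477" → 9 new (2, 4, 3, 2, 3, 5, 4, 7, 7)
Total nodes = 4 + 6 + 4 + 5 + 6 + 1 + 2 + 5 + 6 + 3 + 2 + 2 + 1 + 0 + 2 + 9 = 58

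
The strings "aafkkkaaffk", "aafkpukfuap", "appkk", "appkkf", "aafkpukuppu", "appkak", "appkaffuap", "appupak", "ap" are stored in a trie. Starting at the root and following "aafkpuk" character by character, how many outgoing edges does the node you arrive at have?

2

The children of the "aafkpuk" node are the distinct next characters among strings starting with "aafkpuk".
Distinct next characters after "aafkpuk": f, u.
That node has 2 child edges.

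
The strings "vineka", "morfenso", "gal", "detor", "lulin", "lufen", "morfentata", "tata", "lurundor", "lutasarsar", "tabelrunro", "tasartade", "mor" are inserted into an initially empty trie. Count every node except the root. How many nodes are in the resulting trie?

Insert word by word; a character creates a node only if that edge doesn't already exist:
  "vineka" → 6 new (v, i, n, e, k, a)
  "morfenso" → 8 new (m, o, r, f, e, n, s, o)
  "gal" → 3 new (g, a, l)
  "detor" → 5 new (d, e, t, o, r)
  "lulin" → 5 new (l, u, l, i, n)
  "lufen" → prefix "lu" already present; 3 new (f, e, n)
  "morfentata" → prefix "morfen" already present; 4 new (t, a, t, a)
  "tata" → 4 new (t, a, t, a)
  "lurundor" → prefix "lu" already present; 6 new (r, u, n, d, o, r)
  "lutasarsar" → prefix "lu" already present; 8 new (t, a, s, a, r, s, a, r)
  "tabelrunro" → prefix "ta" already present; 8 new (b, e, l, r, u, n, r, o)
  "tasartade" → prefix "ta" already present; 7 new (s, a, r, t, a, d, e)
  "mor" → prefix "mor" already present; 0 new (none)
Total nodes = 6 + 8 + 3 + 5 + 5 + 3 + 4 + 4 + 6 + 8 + 8 + 7 + 0 = 67

67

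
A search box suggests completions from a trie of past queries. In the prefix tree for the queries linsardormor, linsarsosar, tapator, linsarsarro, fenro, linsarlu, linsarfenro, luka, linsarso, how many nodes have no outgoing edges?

8

A leaf is a node with no children — equivalently, the end of a word that is not a proper prefix of any other stored word.
Those words: "fenro", "linsardormor", "linsarfenro", "linsarlu", "linsarsarro", "linsarsosar", "luka", "tapator"
Leaf count: 8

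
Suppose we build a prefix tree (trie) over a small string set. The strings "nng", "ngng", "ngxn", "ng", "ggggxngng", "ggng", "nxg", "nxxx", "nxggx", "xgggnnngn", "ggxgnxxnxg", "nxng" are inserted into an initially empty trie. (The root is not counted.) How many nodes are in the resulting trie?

44

Trace insertions, counting only characters that open a new branch:
  "nng" → 3 new (n, n, g)
  "ngng" → prefix "n" already present; 3 new (g, n, g)
  "ngxn" → prefix "ng" already present; 2 new (x, n)
  "ng" → prefix "ng" already present; 0 new (none)
  "ggggxngng" → 9 new (g, g, g, g, x, n, g, n, g)
  "ggng" → prefix "gg" already present; 2 new (n, g)
  "nxg" → prefix "n" already present; 2 new (x, g)
  "nxxx" → prefix "nx" already present; 2 new (x, x)
  "nxggx" → prefix "nxg" already present; 2 new (g, x)
  "xgggnnngn" → 9 new (x, g, g, g, n, n, n, g, n)
  "ggxgnxxnxg" → prefix "gg" already present; 8 new (x, g, n, x, x, n, x, g)
  "nxng" → prefix "nx" already present; 2 new (n, g)
Total nodes = 3 + 3 + 2 + 0 + 9 + 2 + 2 + 2 + 2 + 9 + 8 + 2 = 44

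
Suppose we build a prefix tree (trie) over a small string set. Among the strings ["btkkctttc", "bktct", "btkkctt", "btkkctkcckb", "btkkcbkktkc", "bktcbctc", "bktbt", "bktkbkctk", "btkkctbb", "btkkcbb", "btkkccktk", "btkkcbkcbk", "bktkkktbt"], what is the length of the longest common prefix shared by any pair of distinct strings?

7

Look for the deepest trie node that still has at least two words in its subtree.
"btkkcbkcbk" and "btkkcbkktkc" agree on "btkkcbk" (7 characters) before diverging; nothing deeper is shared.
Longest shared-prefix length: 7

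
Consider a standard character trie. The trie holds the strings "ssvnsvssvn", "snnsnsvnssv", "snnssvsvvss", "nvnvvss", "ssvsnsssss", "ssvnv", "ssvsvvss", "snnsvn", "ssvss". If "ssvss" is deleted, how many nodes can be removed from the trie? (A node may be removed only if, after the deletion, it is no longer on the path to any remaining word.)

After clearing the end-marker at "ssvss", prune upward until reaching a node still needed by another word.
The suffix "s" (1 node) is used only by "ssvss"; the node for "ssvs" still has the child "n", so pruning stops there.
Nodes removed: 1

1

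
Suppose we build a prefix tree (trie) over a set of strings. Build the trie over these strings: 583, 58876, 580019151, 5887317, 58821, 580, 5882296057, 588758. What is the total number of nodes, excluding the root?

26

Trie structure (* marks end of a word):
(root)
└─ 5
   └─ 8
      ├─ 0 *
      │  └─ 0
      │     └─ 1
      │        └─ 9
      │           └─ 1
      │              └─ 5
      │                 └─ 1 *
      ├─ 3 *
      └─ 8
         ├─ 2
         │  ├─ 1 *
         │  └─ 2
         │     └─ 9
         │        └─ 6
         │           └─ 0
         │              └─ 5
         │                 └─ 7 *
         └─ 7
            ├─ 3
            │  └─ 1
            │     └─ 7 *
            ├─ 5
            │  └─ 8 *
            └─ 6 *
Counting every labelled node above: 26.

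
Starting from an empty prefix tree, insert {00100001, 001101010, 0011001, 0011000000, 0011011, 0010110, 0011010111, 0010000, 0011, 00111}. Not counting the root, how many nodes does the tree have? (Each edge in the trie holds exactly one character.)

Insert word by word; a character creates a node only if that edge doesn't already exist:
  "00100001" → 8 new (0, 0, 1, 0, 0, 0, 0, 1)
  "001101010" → prefix "001" already present; 6 new (1, 0, 1, 0, 1, 0)
  "0011001" → prefix "00110" already present; 2 new (0, 1)
  "0011000000" → prefix "001100" already present; 4 new (0, 0, 0, 0)
  "0011011" → prefix "001101" already present; 1 new (1)
  "0010110" → prefix "0010" already present; 3 new (1, 1, 0)
  "0011010111" → prefix "00110101" already present; 2 new (1, 1)
  "0010000" → prefix "0010000" already present; 0 new (none)
  "0011" → prefix "0011" already present; 0 new (none)
  "00111" → prefix "0011" already present; 1 new (1)
Total nodes = 8 + 6 + 2 + 4 + 1 + 3 + 2 + 0 + 0 + 1 = 27

27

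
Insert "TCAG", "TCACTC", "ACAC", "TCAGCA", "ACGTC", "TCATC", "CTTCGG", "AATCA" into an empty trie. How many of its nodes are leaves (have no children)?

Leaves are exactly the stored words that no other stored word extends.
Those words: "AATCA", "ACAC", "ACGTC", "CTTCGG", "TCACTC", "TCAGCA", "TCATC"
Leaf count: 7

7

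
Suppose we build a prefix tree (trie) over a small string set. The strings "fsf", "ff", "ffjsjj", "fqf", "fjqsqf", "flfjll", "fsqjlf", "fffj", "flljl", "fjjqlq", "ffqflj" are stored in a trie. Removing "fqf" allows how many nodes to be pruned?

Walk "fqf" from the leaf back toward the root, removing each node that no remaining word uses.
The suffix "qf" (2 nodes) is used only by "fqf"; the node for "f" still has the child "s", so pruning stops there.
Nodes removed: 2

2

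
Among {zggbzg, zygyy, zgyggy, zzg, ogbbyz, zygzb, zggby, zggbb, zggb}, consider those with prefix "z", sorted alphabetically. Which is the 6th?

zygyy

Words with prefix "z", in lexicographic order: "zggb", "zggbb", "zggby", "zggbzg", "zgyggy", "zygyy", "zygzb", "zzg"
The 6th is zygyy.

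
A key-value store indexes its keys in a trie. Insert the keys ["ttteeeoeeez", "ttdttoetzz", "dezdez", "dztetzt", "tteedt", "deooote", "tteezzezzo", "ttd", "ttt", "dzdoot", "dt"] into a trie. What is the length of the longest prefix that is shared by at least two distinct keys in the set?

Look for the deepest trie node that still has at least two words in its subtree.
e.g. "tteedt" and "tteezzezzo" share the prefix "ttee" of length 4; no pair shares a longer one.
Longest shared-prefix length: 4

4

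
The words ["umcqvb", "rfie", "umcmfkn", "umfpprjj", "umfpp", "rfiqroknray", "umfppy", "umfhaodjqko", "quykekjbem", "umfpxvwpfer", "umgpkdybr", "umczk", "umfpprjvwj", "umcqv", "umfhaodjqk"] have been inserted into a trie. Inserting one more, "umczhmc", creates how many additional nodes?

The longest prefix of "umczhmc" already in the trie is "umcz" (length 4).
Each of the 3 remaining characters creates one node.

3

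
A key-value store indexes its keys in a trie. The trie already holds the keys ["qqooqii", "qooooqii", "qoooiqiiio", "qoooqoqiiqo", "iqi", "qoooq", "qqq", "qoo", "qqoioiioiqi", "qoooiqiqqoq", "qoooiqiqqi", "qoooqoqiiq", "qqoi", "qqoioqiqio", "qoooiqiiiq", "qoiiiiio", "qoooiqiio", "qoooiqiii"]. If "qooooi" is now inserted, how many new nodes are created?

1

Walking "qooooi" from the root, the first 5 characters ("qoooo") follow existing edges; "i" is the first miss.
Each of the 1 remaining characters creates one node.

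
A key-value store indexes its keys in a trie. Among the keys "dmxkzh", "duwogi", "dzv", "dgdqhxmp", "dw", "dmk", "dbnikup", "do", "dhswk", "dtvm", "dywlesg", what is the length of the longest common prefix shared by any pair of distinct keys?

Look for the deepest trie node that still has at least two words in its subtree.
e.g. "dmk" and "dmxkzh" share the prefix "dm" of length 2; no pair shares a longer one.
Longest shared-prefix length: 2

2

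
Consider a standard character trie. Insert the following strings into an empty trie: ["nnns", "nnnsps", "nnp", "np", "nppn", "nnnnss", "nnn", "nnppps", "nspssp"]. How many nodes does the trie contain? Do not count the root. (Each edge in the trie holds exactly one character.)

21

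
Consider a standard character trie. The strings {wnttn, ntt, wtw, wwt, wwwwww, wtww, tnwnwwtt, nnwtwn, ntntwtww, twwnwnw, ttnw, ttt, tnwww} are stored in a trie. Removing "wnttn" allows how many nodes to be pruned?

4

A node on "wnttn"'s path can go only if nothing else ends at it or branches off below it.
The suffix "nttn" (4 nodes) is used only by "wnttn"; the node for "w" still has the child "t", so pruning stops there.
Nodes removed: 4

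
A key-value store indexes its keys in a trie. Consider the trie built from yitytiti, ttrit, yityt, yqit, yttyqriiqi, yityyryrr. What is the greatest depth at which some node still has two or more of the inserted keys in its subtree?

Equivalently: take the maximum, over all pairs, of their longest common prefix length.
"yityt" and "yitytiti" agree on "yityt" (5 characters) before diverging; nothing deeper is shared.
Longest shared-prefix length: 5

5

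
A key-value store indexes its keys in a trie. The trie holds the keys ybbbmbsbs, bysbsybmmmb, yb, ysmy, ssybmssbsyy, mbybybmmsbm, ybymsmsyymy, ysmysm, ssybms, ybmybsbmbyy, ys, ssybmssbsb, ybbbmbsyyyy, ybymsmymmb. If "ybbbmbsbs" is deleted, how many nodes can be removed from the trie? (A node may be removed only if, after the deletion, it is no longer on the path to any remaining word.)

2

After clearing the end-marker at "ybbbmbsbs", prune upward until reaching a node still needed by another word.
The suffix "bs" (2 nodes) is used only by "ybbbmbsbs"; the node for "ybbbmbs" still has the child "y", so pruning stops there.
Nodes removed: 2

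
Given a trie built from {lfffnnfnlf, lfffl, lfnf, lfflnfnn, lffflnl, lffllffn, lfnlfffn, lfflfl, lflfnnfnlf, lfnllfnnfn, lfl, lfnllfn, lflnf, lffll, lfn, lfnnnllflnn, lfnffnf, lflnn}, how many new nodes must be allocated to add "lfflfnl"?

The longest prefix of "lfflfnl" already in the trie is "lfflf" (length 5).
Each of the 2 remaining characters creates one node.

2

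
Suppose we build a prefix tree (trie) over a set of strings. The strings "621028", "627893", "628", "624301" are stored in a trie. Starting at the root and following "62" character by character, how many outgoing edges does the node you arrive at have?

4

Follow the path "62" to its node, then look at its outgoing edges.
Distinct next characters after "62": 1, 4, 7, 8.
That node has 4 child edges.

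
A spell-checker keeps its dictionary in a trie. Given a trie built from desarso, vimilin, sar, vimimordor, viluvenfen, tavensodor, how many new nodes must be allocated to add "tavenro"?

"taven" is already a path in the trie; the remaining "ro" must be added.
Each of the 2 remaining characters creates one node.

2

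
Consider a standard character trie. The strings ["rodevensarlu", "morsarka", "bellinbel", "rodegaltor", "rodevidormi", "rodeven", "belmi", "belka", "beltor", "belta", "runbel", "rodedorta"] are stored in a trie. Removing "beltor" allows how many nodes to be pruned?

After clearing the end-marker at "beltor", prune upward until reaching a node still needed by another word.
The suffix "or" (2 nodes) is used only by "beltor"; the node for "belt" still has the child "a", so pruning stops there.
Nodes removed: 2

2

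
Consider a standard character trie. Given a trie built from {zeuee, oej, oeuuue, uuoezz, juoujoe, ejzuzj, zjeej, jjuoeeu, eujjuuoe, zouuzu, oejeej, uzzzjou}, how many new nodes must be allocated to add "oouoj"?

4

The longest prefix of "oouoj" already in the trie is "o" (length 1).
Each of the 4 remaining characters creates one node.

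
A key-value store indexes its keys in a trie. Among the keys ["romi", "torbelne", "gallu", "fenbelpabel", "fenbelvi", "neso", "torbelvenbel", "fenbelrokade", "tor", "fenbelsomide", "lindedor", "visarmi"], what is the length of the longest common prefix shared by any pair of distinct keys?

6

Equivalently: take the maximum, over all pairs, of their longest common prefix length.
e.g. "fenbelpabel" and "fenbelrokade" share the prefix "fenbel" of length 6; no pair shares a longer one.
Longest shared-prefix length: 6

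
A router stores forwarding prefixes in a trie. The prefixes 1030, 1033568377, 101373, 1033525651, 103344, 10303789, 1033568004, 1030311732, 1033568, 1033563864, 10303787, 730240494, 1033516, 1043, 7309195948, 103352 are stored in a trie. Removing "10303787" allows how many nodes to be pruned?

A node on "10303787"'s path can go only if nothing else ends at it or branches off below it.
The suffix "7" (1 node) is used only by "10303787"; the node for "1030378" still has the child "9", so pruning stops there.
Nodes removed: 1

1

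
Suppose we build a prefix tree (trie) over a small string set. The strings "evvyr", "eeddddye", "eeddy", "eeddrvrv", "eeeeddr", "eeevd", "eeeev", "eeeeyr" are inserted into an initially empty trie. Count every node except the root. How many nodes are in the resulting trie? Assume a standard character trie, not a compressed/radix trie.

27

For each word, the new-node count is its length minus the longest prefix already in the trie:
  "evvyr" → 5 new (e, v, v, y, r)
  "eeddddye" → prefix "e" already present; 7 new (e, d, d, d, d, y, e)
  "eeddy" → prefix "eedd" already present; 1 new (y)
  "eeddrvrv" → prefix "eedd" already present; 4 new (r, v, r, v)
  "eeeeddr" → prefix "ee" already present; 5 new (e, e, d, d, r)
  "eeevd" → prefix "eee" already present; 2 new (v, d)
  "eeeev" → prefix "eeee" already present; 1 new (v)
  "eeeeyr" → prefix "eeee" already present; 2 new (y, r)
Total nodes = 5 + 7 + 1 + 4 + 5 + 2 + 1 + 2 = 27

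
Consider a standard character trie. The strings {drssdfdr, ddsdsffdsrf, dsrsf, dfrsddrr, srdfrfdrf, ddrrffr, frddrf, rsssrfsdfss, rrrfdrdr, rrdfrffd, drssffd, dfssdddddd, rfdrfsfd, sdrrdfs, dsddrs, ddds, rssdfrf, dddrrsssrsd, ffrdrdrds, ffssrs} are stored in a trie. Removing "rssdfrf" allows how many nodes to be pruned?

4

A node on "rssdfrf"'s path can go only if nothing else ends at it or branches off below it.
The suffix "dfrf" (4 nodes) is used only by "rssdfrf"; the node for "rss" still has the child "s", so pruning stops there.
Nodes removed: 4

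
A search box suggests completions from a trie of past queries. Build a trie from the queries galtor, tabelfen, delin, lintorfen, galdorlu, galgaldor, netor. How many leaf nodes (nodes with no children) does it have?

Leaves are exactly the stored words that no other stored word extends.
Those words: "delin", "galdorlu", "galgaldor", "galtor", "lintorfen", "netor", "tabelfen"
Leaf count: 7

7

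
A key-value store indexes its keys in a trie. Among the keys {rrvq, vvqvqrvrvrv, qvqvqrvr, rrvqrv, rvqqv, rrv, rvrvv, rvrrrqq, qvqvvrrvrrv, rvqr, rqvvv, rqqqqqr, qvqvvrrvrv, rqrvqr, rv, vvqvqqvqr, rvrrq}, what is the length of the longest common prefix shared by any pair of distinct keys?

The deepest shared node is where two words last agree before diverging.
e.g. "qvqvvrrvrrv" and "qvqvvrrvrv" share the prefix "qvqvvrrvr" of length 9; no pair shares a longer one.
Longest shared-prefix length: 9

9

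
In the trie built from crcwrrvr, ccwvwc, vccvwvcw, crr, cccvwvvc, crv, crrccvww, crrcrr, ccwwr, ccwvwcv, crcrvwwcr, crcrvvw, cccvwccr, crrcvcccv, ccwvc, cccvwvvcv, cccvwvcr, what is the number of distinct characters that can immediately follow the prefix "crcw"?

1

Follow the path "crcw" to its node, then look at its outgoing edges.
Distinct next characters after "crcw": r.
That node has 1 child edge.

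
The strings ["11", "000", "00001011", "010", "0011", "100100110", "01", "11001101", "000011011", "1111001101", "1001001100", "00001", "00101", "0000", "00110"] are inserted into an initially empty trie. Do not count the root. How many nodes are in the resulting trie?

44

Count nodes per top-level branch (shared prefixes stored once):
  '0'-branch (000, 0000, 00001, 00001011, 000011011, 00101, 0011, 00110, 01, 010): 19 nodes
  '1'-branch (100100110, 1001001100, 11, 11001101, 1111001101): 25 nodes
Sum: 44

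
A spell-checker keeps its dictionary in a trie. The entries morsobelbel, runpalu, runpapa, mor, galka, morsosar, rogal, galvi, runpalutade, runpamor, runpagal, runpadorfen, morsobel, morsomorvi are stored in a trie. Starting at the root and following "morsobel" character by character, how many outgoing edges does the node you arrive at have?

1

Walk "morsobel" from the root, arriving at one node.
Characters that immediately follow "morsobel" among the stored strings: {b}.
That node has 1 child edge.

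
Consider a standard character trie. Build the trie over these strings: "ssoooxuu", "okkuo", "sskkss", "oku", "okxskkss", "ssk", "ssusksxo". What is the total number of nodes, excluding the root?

30

Trace insertions, counting only characters that open a new branch:
  "ssoooxuu" → 8 new (s, s, o, o, o, x, u, u)
  "okkuo" → 5 new (o, k, k, u, o)
  "sskkss" → prefix "ss" already present; 4 new (k, k, s, s)
  "oku" → prefix "ok" already present; 1 new (u)
  "okxskkss" → prefix "ok" already present; 6 new (x, s, k, k, s, s)
  "ssk" → prefix "ssk" already present; 0 new (none)
  "ssusksxo" → prefix "ss" already present; 6 new (u, s, k, s, x, o)
Total nodes = 8 + 5 + 4 + 1 + 6 + 0 + 6 = 30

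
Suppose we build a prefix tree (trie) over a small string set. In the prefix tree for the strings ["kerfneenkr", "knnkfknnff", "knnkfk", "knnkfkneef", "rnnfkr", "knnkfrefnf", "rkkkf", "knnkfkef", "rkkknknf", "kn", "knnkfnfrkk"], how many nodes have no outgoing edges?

A leaf is a node with no children — equivalently, the end of a word that is not a proper prefix of any other stored word.
Those words: "kerfneenkr", "knnkfkef", "knnkfkneef", "knnkfknnff", "knnkfnfrkk", "knnkfrefnf", "rkkkf", "rkkknknf", "rnnfkr"
Leaf count: 9

9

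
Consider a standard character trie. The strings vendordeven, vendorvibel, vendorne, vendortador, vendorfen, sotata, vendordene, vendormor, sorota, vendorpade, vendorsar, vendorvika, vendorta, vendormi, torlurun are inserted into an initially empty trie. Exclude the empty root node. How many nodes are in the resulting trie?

Insert word by word; a character creates a node only if that edge doesn't already exist:
  "vendordeven" → 11 new (v, e, n, d, o, r, d, e, v, e, n)
  "vendorvibel" → prefix "vendor" already present; 5 new (v, i, b, e, l)
  "vendorne" → prefix "vendor" already present; 2 new (n, e)
  "vendortador" → prefix "vendor" already present; 5 new (t, a, d, o, r)
  "vendorfen" → prefix "vendor" already present; 3 new (f, e, n)
  "sotata" → 6 new (s, o, t, a, t, a)
  "vendordene" → prefix "vendorde" already present; 2 new (n, e)
  "vendormor" → prefix "vendor" already present; 3 new (m, o, r)
  "sorota" → prefix "so" already present; 4 new (r, o, t, a)
  "vendorpade" → prefix "vendor" already present; 4 new (p, a, d, e)
  "vendorsar" → prefix "vendor" already present; 3 new (s, a, r)
  "vendorvika" → prefix "vendorvi" already present; 2 new (k, a)
  "vendorta" → prefix "vendorta" already present; 0 new (none)
  "vendormi" → prefix "vendorm" already present; 1 new (i)
  "torlurun" → 8 new (t, o, r, l, u, r, u, n)
Total nodes = 11 + 5 + 2 + 5 + 3 + 6 + 2 + 3 + 4 + 4 + 3 + 2 + 0 + 1 + 8 = 59

59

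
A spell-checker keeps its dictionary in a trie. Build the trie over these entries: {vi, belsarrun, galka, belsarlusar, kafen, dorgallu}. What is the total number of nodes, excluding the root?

Trie structure (* marks end of a word):
(root)
├─ b
│  └─ e
│     └─ l
│        └─ s
│           └─ a
│              └─ r
│                 ├─ l
│                 │  └─ u
│                 │     └─ s
│                 │        └─ a
│                 │           └─ r *
│                 └─ r
│                    └─ u
│                       └─ n *
├─ d
│  └─ o
│     └─ r
│        └─ g
│           └─ a
│              └─ l
│                 └─ l
│                    └─ u *
├─ g
│  └─ a
│     └─ l
│        └─ k
│           └─ a *
├─ k
│  └─ a
│     └─ f
│        └─ e
│           └─ n *
└─ v
   └─ i *
Counting every labelled node above: 34.

34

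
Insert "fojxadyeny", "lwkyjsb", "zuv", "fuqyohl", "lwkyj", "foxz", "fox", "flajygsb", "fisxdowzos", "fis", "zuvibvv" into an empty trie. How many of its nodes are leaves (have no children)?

A leaf is a node with no children — equivalently, the end of a word that is not a proper prefix of any other stored word.
Those words: "fisxdowzos", "flajygsb", "fojxadyeny", "foxz", "fuqyohl", "lwkyjsb", "zuvibvv"
Leaf count: 7

7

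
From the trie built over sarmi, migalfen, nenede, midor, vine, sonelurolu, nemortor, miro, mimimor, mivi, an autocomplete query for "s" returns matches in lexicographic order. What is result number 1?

sarmi

DFS of the "s" subtree visits, in order: "sarmi", "sonelurolu"
Position 1: sarmi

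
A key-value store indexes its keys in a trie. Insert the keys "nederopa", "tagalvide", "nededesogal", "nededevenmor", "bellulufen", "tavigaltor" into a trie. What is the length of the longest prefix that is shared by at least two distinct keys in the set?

Equivalently: take the maximum, over all pairs, of their longest common prefix length.
e.g. "nededesogal" and "nededevenmor" share the prefix "nedede" of length 6; no pair shares a longer one.
Longest shared-prefix length: 6

6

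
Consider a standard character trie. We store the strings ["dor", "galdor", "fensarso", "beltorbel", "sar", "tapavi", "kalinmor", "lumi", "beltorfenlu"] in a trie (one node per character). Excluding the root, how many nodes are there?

52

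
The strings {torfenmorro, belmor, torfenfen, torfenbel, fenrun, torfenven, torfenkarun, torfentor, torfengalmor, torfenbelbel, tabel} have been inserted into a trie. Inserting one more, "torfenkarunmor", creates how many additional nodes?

The longest prefix of "torfenkarunmor" already in the trie is "torfenkarun" (length 11).
Each of the 3 remaining characters creates one node.

3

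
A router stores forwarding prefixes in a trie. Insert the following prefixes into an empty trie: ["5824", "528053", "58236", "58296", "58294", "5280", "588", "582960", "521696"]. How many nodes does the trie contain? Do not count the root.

20

Trace insertions, counting only characters that open a new branch:
  "5824" → 4 new (5, 8, 2, 4)
  "528053" → prefix "5" already present; 5 new (2, 8, 0, 5, 3)
  "58236" → prefix "582" already present; 2 new (3, 6)
  "58296" → prefix "582" already present; 2 new (9, 6)
  "58294" → prefix "5829" already present; 1 new (4)
  "5280" → prefix "5280" already present; 0 new (none)
  "588" → prefix "58" already present; 1 new (8)
  "582960" → prefix "58296" already present; 1 new (0)
  "521696" → prefix "52" already present; 4 new (1, 6, 9, 6)
Total nodes = 4 + 5 + 2 + 2 + 1 + 0 + 1 + 1 + 4 = 20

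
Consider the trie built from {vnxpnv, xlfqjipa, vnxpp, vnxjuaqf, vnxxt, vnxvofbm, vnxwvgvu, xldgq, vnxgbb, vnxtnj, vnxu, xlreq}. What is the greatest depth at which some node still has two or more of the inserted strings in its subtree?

Look for the deepest trie node that still has at least two words in its subtree.
e.g. "vnxpnv" and "vnxpp" share the prefix "vnxp" of length 4; no pair shares a longer one.
Longest shared-prefix length: 4

4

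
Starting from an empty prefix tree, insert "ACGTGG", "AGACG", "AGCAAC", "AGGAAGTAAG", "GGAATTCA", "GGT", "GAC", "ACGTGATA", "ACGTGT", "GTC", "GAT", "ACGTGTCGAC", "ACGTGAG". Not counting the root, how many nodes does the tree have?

45

Trace insertions, counting only characters that open a new branch:
  "ACGTGG" → 6 new (A, C, G, T, G, G)
  "AGACG" → prefix "A" already present; 4 new (G, A, C, G)
  "AGCAAC" → prefix "AG" already present; 4 new (C, A, A, C)
  "AGGAAGTAAG" → prefix "AG" already present; 8 new (G, A, A, G, T, A, A, G)
  "GGAATTCA" → 8 new (G, G, A, A, T, T, C, A)
  "GGT" → prefix "GG" already present; 1 new (T)
  "GAC" → prefix "G" already present; 2 new (A, C)
  "ACGTGATA" → prefix "ACGTG" already present; 3 new (A, T, A)
  "ACGTGT" → prefix "ACGTG" already present; 1 new (T)
  "GTC" → prefix "G" already present; 2 new (T, C)
  "GAT" → prefix "GA" already present; 1 new (T)
  "ACGTGTCGAC" → prefix "ACGTGT" already present; 4 new (C, G, A, C)
  "ACGTGAG" → prefix "ACGTGA" already present; 1 new (G)
Total nodes = 6 + 4 + 4 + 8 + 8 + 1 + 2 + 3 + 1 + 2 + 1 + 4 + 1 = 45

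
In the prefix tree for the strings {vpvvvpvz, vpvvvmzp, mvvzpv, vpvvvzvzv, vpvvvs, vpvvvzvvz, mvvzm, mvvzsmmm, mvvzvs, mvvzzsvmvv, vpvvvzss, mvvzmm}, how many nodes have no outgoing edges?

A leaf is a node with no children — equivalently, the end of a word that is not a proper prefix of any other stored word.
Those words: "mvvzmm", "mvvzpv", "mvvzsmmm", "mvvzvs", "mvvzzsvmvv", "vpvvvmzp", "vpvvvpvz", "vpvvvs", "vpvvvzss", "vpvvvzvvz", "vpvvvzvzv"
Leaf count: 11

11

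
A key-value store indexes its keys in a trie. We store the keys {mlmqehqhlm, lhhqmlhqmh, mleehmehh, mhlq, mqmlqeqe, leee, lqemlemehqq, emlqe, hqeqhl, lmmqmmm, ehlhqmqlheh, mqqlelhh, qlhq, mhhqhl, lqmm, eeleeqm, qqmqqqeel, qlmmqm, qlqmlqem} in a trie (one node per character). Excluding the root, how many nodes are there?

117

Insert word by word; a character creates a node only if that edge doesn't already exist:
  "mlmqehqhlm" → 10 new (m, l, m, q, e, h, q, h, l, m)
  "lhhqmlhqmh" → 10 new (l, h, h, q, m, l, h, q, m, h)
  "mleehmehh" → prefix "ml" already present; 7 new (e, e, h, m, e, h, h)
  "mhlq" → prefix "m" already present; 3 new (h, l, q)
  "mqmlqeqe" → prefix "m" already present; 7 new (q, m, l, q, e, q, e)
  "leee" → prefix "l" already present; 3 new (e, e, e)
  "lqemlemehqq" → prefix "l" already present; 10 new (q, e, m, l, e, m, e, h, q, q)
  "emlqe" → 5 new (e, m, l, q, e)
  "hqeqhl" → 6 new (h, q, e, q, h, l)
  "lmmqmmm" → prefix "l" already present; 6 new (m, m, q, m, m, m)
  "ehlhqmqlheh" → prefix "e" already present; 10 new (h, l, h, q, m, q, l, h, e, h)
  "mqqlelhh" → prefix "mq" already present; 6 new (q, l, e, l, h, h)
  "qlhq" → 4 new (q, l, h, q)
  "mhhqhl" → prefix "mh" already present; 4 new (h, q, h, l)
  "lqmm" → prefix "lq" already present; 2 new (m, m)
  "eeleeqm" → prefix "e" already present; 6 new (e, l, e, e, q, m)
  "qqmqqqeel" → prefix "q" already present; 8 new (q, m, q, q, q, e, e, l)
  "qlmmqm" → prefix "ql" already present; 4 new (m, m, q, m)
  "qlqmlqem" → prefix "ql" already present; 6 new (q, m, l, q, e, m)
Total nodes = 10 + 10 + 7 + 3 + 7 + 3 + 10 + 5 + 6 + 6 + 10 + 6 + 4 + 4 + 2 + 6 + 8 + 4 + 6 = 117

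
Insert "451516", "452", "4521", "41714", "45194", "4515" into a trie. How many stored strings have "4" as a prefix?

Walk to "4"; the words in its subtree are exactly those with that prefix.
Words under "4": 41714, 4515, 451516, 45194, 452, 4521
Count: 6

6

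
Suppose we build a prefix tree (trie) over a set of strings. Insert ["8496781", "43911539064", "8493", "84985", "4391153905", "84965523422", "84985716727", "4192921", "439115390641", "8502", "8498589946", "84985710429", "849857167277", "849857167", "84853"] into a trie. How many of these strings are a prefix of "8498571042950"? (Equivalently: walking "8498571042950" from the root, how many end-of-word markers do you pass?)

2

Check each prefix of "8498571042950" against the stored set — each match is an end-marker on the path.
Prefixes of the query that are stored words: "84985", "84985710429"
Count: 2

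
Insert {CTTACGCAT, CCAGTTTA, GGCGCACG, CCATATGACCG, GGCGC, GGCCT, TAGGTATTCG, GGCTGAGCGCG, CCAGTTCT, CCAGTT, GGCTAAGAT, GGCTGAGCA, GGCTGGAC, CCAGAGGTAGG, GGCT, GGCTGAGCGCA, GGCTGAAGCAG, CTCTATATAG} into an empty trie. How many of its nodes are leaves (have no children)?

15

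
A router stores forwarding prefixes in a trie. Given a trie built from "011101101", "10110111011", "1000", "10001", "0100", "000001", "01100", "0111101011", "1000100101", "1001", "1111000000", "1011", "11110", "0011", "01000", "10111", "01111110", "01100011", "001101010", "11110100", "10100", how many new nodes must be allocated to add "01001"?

1

"0100" is already a path in the trie; the remaining "1" must be added.
Each of the 1 remaining characters creates one node.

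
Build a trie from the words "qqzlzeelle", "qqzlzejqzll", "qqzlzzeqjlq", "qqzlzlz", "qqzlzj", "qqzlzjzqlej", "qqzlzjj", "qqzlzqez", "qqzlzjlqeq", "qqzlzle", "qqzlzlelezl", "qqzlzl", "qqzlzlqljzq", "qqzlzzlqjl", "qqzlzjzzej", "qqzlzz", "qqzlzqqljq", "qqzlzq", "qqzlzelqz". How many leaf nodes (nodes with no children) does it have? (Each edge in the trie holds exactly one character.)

14

Leaves are exactly the stored words that no other stored word extends.
Those words: "qqzlzeelle", "qqzlzejqzll", "qqzlzelqz", "qqzlzjj", "qqzlzjlqeq", "qqzlzjzqlej", "qqzlzjzzej", "qqzlzlelezl", "qqzlzlqljzq", "qqzlzlz", "qqzlzqez", "qqzlzqqljq", "qqzlzzeqjlq", "qqzlzzlqjl"
Leaf count: 14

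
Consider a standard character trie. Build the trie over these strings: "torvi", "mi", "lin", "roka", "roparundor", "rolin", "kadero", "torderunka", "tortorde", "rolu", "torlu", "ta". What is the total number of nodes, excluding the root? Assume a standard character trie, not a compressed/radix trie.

47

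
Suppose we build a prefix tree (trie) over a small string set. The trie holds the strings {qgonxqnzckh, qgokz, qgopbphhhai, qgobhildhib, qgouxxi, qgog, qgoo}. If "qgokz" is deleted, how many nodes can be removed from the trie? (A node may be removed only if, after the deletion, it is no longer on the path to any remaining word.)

2

Walk "qgokz" from the leaf back toward the root, removing each node that no remaining word uses.
The suffix "kz" (2 nodes) is used only by "qgokz"; the node for "qgo" still has the child "n", so pruning stops there.
Nodes removed: 2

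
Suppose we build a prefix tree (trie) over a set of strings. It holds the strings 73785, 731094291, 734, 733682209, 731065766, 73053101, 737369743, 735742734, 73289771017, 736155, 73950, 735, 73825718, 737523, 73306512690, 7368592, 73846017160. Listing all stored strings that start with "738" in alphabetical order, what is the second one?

Filter for "738…" and sort: "73825718", "73846017160"
Position 2: 73846017160

73846017160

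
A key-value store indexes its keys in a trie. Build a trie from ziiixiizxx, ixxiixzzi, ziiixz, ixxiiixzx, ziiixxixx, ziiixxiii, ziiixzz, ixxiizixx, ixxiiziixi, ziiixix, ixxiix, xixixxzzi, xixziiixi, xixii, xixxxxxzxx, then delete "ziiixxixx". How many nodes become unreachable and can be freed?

Walk "ziiixxixx" from the leaf back toward the root, removing each node that no remaining word uses.
The suffix "xx" (2 nodes) is used only by "ziiixxixx"; the node for "ziiixxi" still has the child "i", so pruning stops there.
Nodes removed: 2

2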